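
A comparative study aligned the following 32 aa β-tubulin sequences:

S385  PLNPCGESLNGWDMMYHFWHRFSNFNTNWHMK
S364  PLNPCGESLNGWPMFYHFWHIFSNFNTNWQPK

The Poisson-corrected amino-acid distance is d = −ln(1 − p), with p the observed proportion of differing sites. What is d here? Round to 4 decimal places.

Differing sites — 13:D/P; 15:M/F; 21:R/I; 30:H/Q; 31:M/P.
p = 5/32 = 0.156250.
d = −ln(1 − 0.156250) = −ln(0.843750) = 0.1699.

0.1699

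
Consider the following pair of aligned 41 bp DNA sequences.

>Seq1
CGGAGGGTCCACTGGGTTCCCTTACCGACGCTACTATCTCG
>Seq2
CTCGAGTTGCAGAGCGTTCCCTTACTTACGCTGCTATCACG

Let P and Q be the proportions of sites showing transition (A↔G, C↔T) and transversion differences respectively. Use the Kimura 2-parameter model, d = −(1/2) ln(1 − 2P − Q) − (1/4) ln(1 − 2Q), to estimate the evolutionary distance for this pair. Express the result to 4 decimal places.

0.4123

Differing sites — 2:G/T (Tv); 3:G/C (Tv); 4:A/G (Ti); 5:G/A (Ti); 7:G/T (Tv); 9:C/G (Tv); 12:C/G (Tv); 13:T/A (Tv); 15:G/C (Tv); 26:C/T (Ti); 27:G/T (Tv); 33:A/G (Ti); 39:T/A (Tv).
Of the 13 differences, 4 transitions and 9 transversions over 41 sites: P = 4/41 = 0.097561, Q = 9/41 = 0.219512.
d = −0.5·ln(0.585366) − 0.25·ln(0.560976) = −0.5·(-0.535518) − 0.25·(-0.578077) = 0.4123.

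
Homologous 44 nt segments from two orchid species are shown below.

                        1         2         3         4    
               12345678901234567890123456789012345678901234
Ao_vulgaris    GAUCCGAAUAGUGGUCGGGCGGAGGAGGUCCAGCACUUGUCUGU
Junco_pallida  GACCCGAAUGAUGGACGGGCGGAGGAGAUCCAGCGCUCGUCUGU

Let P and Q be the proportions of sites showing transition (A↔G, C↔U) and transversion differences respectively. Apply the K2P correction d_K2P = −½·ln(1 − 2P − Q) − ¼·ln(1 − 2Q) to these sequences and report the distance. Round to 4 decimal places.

0.1867

Differing sites — 3:U/C (Ti); 10:A/G (Ti); 11:G/A (Ti); 15:U/A (Tv); 28:G/A (Ti); 35:A/G (Ti); 38:U/C (Ti).
Of the 7 differences, 6 transitions and 1 transversion over 44 sites: P = 6/44 = 0.136364, Q = 1/44 = 0.022727.
d = −0.5·ln(0.704545) − 0.25·ln(0.954546) = −0.5·(-0.350203) − 0.25·(-0.046519) = 0.1867.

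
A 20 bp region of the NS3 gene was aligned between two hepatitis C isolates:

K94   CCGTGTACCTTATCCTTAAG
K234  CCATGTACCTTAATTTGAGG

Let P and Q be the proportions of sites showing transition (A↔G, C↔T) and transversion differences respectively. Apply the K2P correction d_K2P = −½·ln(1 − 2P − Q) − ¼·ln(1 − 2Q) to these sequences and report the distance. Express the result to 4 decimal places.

Mismatches occur at site 3 (G/A, transition), site 13 (T/A, transversion), site 14 (C/T, transition), site 15 (C/T, transition), site 17 (T/G, transversion), site 19 (A/G, transition).
Of the 6 differences, 4 transitions and 2 transversions over 20 sites: P = 4/20 = 0.200000, Q = 2/20 = 0.100000.
d = −0.5·ln(0.500000) − 0.25·ln(0.800000) = −0.5·(-0.693147) − 0.25·(-0.223144) = 0.4024.

0.4024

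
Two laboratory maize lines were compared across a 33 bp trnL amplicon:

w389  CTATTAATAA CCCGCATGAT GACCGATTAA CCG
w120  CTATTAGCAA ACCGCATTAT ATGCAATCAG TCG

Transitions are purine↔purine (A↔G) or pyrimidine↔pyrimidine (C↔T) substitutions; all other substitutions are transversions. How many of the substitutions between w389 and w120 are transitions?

Differing sites — 7:A/G (Ti); 8:T/C (Ti); 11:C/A (Tv); 18:G/T (Tv); 21:G/A (Ti); 22:A/T (Tv); 23:C/G (Tv); 25:G/A (Ti); 28:T/C (Ti); 30:A/G (Ti); 31:C/T (Ti).
Of the 11 differences, 7 transitions and 4 transversions, so the answer is 7.

7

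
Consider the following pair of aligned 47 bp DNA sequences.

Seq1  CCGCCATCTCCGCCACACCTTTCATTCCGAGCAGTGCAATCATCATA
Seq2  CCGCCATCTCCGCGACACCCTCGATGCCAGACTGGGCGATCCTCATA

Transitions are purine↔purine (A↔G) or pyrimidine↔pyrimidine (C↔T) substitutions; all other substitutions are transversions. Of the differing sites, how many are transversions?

6

Mismatches occur at site 14 (C↔G, transversion), site 20 (T↔C, transition), site 22 (T↔C, transition), site 23 (C↔G, transversion), site 26 (T↔G, transversion), site 29 (G↔A, transition), site 30 (A↔G, transition), site 31 (G↔A, transition), site 33 (A↔T, transversion), site 35 (T↔G, transversion), site 38 (A↔G, transition), site 42 (A↔C, transversion).
Of the 12 differences, 6 transitions and 6 transversions, so the answer is 6.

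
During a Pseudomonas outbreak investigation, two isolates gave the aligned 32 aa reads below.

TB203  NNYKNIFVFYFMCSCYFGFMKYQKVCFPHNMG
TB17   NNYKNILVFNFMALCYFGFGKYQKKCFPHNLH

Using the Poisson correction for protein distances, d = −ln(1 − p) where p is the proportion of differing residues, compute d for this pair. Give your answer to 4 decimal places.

0.2877

Differing sites — 7:F/L; 10:Y/N; 13:C/A; 14:S/L; 20:M/G; 25:V/K; 31:M/L; 32:G/H.
p = 8/32 = 0.250000.
d = −ln(1 − 0.250000) = −ln(0.750000) = 0.2877.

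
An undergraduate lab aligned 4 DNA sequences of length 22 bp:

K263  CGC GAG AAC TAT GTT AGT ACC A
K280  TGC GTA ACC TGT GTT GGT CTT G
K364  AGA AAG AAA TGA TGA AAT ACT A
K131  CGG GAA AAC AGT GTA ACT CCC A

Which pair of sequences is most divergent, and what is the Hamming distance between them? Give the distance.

16

Pairwise Hamming distances:
  K263 vs K280: 10
  K263 vs K364: 11
  K263 vs K131: 7
  K280 vs K364: 16
  K280 vs K131: 11
  K364 vs K131: 12
The largest is 16, between K280 and K364.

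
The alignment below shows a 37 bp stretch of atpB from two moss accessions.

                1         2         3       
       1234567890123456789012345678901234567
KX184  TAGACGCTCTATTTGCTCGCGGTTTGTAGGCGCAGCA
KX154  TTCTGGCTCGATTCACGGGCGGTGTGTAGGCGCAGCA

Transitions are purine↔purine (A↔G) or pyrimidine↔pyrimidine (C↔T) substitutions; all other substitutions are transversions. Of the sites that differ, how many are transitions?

Mismatches occur at site 2 (A/T, transversion), site 3 (G/C, transversion), site 4 (A/T, transversion), site 5 (C/G, transversion), site 10 (T/G, transversion), site 14 (T/C, transition), site 15 (G/A, transition), site 17 (T/G, transversion), site 18 (C/G, transversion), site 24 (T/G, transversion).
Of the 10 differences, 2 transitions and 8 transversions, so the answer is 2.

2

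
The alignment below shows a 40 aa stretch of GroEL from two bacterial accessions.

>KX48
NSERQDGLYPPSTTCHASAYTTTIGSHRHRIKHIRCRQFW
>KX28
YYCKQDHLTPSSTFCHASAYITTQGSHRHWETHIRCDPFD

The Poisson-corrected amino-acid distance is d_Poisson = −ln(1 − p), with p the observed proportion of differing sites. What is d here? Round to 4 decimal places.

0.5108

The sequences differ at positions 1 (N/Y), 2 (S/Y), 3 (E/C), 4 (R/K), 7 (G/H), 9 (Y/T), 11 (P/S), 14 (T/F), 21 (T/I), 24 (I/Q), 30 (R/W), 31 (I/E), 32 (K/T), 37 (R/D), 38 (Q/P), 40 (W/D).
p = 16/40 = 0.400000.
d = −ln(1 − 0.400000) = −ln(0.600000) = 0.5108.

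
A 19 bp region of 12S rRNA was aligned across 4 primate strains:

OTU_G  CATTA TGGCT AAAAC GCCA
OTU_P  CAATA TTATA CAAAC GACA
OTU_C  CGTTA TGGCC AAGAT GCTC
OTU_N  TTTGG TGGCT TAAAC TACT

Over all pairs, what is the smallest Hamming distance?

Pairwise Hamming distances:
  OTU_G vs OTU_P: 7
  OTU_G vs OTU_C: 6
  OTU_G vs OTU_N: 8
  OTU_P vs OTU_C: 12
  OTU_P vs OTU_N: 12
  OTU_C vs OTU_N: 12
The smallest is 6, between OTU_G and OTU_C.

6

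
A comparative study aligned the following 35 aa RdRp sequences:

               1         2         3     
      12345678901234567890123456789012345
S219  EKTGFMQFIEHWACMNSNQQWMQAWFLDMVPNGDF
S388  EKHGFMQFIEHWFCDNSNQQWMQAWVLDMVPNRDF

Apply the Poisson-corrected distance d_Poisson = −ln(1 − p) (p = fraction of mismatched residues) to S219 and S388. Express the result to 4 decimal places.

0.1542

The sequences differ at positions 3 (T/H), 13 (A/F), 15 (M/D), 26 (F/V), 33 (G/R).
p = 5/35 = 0.142857.
d = −ln(1 − 0.142857) = −ln(0.857143) = 0.1542.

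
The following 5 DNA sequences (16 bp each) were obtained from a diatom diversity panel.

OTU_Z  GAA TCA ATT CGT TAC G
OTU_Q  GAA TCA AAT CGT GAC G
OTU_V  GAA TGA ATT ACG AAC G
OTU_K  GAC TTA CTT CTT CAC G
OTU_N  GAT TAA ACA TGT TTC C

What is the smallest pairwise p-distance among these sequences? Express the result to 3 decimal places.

Pairwise Hamming distances:
  OTU_Z vs OTU_Q: 2
  OTU_Z vs OTU_V: 5
  OTU_Z vs OTU_K: 5
  OTU_Z vs OTU_N: 7
  OTU_Q vs OTU_V: 6
  OTU_Q vs OTU_K: 6
  OTU_Q vs OTU_N: 8
  OTU_V vs OTU_K: 7
  OTU_V vs OTU_N: 10
  OTU_K vs OTU_N: 10
The smallest is 2 mismatches, between OTU_Z and OTU_Q; p = 2/16 = 0.125.

0.125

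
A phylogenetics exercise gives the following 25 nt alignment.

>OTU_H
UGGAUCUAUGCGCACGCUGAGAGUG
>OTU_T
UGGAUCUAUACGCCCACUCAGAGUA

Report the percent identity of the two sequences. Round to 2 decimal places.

The sequences differ at positions 10 (G/A), 14 (A/C), 16 (G/A), 19 (G/C), 25 (G/A).
20 of the 25 sites match, so the percent identity is 20/25 × 100 = 80.00%.

80.00%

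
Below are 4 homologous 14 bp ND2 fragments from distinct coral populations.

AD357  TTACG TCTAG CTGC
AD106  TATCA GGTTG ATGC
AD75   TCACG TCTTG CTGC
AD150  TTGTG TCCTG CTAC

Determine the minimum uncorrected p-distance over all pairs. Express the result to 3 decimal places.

Pairwise Hamming distances:
  AD357 vs AD106: 7
  AD357 vs AD75: 2
  AD357 vs AD150: 5
  AD106 vs AD75: 6
  AD106 vs AD150: 9
  AD75 vs AD150: 5
The smallest is 2 mismatches, between AD357 and AD75; p = 2/14 = 0.143.

0.143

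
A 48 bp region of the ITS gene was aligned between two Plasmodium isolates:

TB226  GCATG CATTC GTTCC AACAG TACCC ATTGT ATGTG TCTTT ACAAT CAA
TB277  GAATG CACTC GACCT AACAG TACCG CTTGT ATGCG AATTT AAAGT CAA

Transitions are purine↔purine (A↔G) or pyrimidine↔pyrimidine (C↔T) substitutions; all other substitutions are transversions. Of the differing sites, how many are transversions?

7

Differing sites — 2:C/A (Tv); 8:T/C (Ti); 12:T/A (Tv); 13:T/C (Ti); 15:C/T (Ti); 25:C/G (Tv); 26:A/C (Tv); 34:T/C (Ti); 36:T/A (Tv); 37:C/A (Tv); 42:C/A (Tv); 44:A/G (Ti).
Of the 12 differences, 5 transitions and 7 transversions, so the answer is 7.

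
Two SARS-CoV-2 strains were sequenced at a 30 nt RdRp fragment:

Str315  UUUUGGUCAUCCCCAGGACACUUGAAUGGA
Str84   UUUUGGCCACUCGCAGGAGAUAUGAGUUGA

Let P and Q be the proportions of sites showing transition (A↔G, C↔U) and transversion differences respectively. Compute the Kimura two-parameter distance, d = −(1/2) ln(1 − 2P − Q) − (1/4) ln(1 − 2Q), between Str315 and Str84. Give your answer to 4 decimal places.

The sequences differ at positions 7 (U/C, transition), 10 (U/C, transition), 11 (C/U, transition), 13 (C/G, transversion), 19 (C/G, transversion), 21 (C/U, transition), 22 (U/A, transversion), 26 (A/G, transition), 28 (G/U, transversion).
Of the 9 differences, 5 transitions and 4 transversions over 30 sites: P = 5/30 = 0.166667, Q = 4/30 = 0.133333.
d = −0.5·ln(0.533333) − 0.25·ln(0.733334) = −0.5·(-0.628609) − 0.25·(-0.310154) = 0.3918.

0.3918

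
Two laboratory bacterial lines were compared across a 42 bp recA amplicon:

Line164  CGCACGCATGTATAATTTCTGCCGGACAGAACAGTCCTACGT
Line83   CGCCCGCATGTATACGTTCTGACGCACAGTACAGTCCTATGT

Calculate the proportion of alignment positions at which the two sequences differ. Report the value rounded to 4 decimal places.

Differing sites — 4:A/C; 15:A/C; 16:T/G; 22:C/A; 25:G/C; 30:A/T; 40:C/T.
There are 7 differences over 42 sites, so p = 7/42 = 0.1667.

0.1667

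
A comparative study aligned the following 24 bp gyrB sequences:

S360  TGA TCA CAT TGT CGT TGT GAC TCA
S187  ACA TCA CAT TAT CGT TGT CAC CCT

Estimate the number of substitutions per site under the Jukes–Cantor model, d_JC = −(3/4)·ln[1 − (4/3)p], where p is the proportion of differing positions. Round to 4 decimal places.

Differing sites — 1:T/A; 2:G/C; 11:G/A; 19:G/C; 22:T/C; 24:A/T.
p = 6/24 = 0.250000.
d = −0.75 · ln(1 − (4/3)·0.250000) = −0.75 · ln(0.666667) = −0.75 · (-0.405465) = 0.3041.

0.3041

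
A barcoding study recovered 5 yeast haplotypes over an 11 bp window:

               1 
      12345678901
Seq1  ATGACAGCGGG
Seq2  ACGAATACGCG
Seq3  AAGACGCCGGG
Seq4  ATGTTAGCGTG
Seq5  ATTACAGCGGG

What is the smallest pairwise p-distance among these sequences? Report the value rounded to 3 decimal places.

0.091

Pairwise Hamming distances:
  Seq1 vs Seq2: 5
  Seq1 vs Seq3: 3
  Seq1 vs Seq4: 3
  Seq1 vs Seq5: 1
  Seq2 vs Seq3: 5
  Seq2 vs Seq4: 6
  Seq2 vs Seq5: 6
  Seq3 vs Seq4: 6
  Seq3 vs Seq5: 4
  Seq4 vs Seq5: 4
The smallest is 1 mismatch, between Seq1 and Seq5; p = 1/11 = 0.091.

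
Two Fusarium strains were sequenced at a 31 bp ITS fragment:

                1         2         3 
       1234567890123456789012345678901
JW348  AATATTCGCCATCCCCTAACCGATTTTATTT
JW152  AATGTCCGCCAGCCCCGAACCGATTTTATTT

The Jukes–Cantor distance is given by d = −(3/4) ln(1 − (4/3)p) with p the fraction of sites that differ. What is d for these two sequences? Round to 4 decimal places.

0.1416

Mismatches occur at site 4 (A→G), site 6 (T→C), site 12 (T→G), site 17 (T→G).
p = 4/31 = 0.129032.
d = −0.75 · ln(1 − (4/3)·0.129032) = −0.75 · ln(0.827957) = −0.75 · (-0.188794) = 0.1416.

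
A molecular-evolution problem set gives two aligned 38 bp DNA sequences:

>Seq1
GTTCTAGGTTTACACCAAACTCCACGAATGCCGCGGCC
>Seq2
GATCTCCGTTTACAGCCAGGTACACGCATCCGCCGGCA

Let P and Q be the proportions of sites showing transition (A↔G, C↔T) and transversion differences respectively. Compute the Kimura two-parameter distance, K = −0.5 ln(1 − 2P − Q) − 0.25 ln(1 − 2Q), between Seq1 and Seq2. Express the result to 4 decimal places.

0.4794

The sequences differ at positions 2 (T/A, transversion), 6 (A/C, transversion), 7 (G/C, transversion), 15 (C/G, transversion), 17 (A/C, transversion), 19 (A/G, transition), 20 (C/G, transversion), 22 (C/A, transversion), 27 (A/C, transversion), 30 (G/C, transversion), 32 (C/G, transversion), 33 (G/C, transversion), 38 (C/A, transversion).
Of the 13 differences, 1 transition and 12 transversions over 38 sites: P = 1/38 = 0.026316, Q = 12/38 = 0.315789.
d = −0.5·ln(0.631579) − 0.25·ln(0.368422) = −0.5·(-0.459532) − 0.25·(-0.998526) = 0.4794.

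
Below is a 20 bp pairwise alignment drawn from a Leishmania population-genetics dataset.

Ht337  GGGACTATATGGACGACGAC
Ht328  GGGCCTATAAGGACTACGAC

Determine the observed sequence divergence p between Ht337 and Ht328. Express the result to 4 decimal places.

0.1500

Mismatches occur at site 4 (A/C), site 10 (T/A), site 15 (G/T).
There are 3 differences over 20 sites, so p = 3/20 = 0.1500.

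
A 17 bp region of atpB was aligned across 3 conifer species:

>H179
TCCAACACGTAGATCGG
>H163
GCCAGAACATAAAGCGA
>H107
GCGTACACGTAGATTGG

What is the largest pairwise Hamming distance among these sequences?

Pairwise Hamming distances:
  H179 vs H163: 7
  H179 vs H107: 4
  H163 vs H107: 9
The largest is 9, between H163 and H107.

9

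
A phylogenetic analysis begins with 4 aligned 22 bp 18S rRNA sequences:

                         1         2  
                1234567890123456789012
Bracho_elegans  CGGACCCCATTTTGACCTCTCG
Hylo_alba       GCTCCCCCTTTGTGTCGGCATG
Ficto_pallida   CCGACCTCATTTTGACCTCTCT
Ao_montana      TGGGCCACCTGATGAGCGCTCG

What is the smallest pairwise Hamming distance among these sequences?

Pairwise Hamming distances:
  Bracho_elegans vs Hylo_alba: 11
  Bracho_elegans vs Ficto_pallida: 3
  Bracho_elegans vs Ao_montana: 8
  Hylo_alba vs Ficto_pallida: 12
  Hylo_alba vs Ao_montana: 13
  Ficto_pallida vs Ao_montana: 10
The smallest is 3, between Bracho_elegans and Ficto_pallida.

3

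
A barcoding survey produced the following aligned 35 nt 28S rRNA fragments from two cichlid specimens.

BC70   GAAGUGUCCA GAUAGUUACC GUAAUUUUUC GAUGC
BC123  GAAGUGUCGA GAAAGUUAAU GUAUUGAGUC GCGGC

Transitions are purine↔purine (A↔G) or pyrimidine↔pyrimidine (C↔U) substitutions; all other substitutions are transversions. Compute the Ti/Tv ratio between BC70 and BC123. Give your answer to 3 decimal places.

0.111

The sequences differ at positions 9 (C/G, transversion), 13 (U/A, transversion), 19 (C/A, transversion), 20 (C/U, transition), 24 (A/U, transversion), 26 (U/G, transversion), 27 (U/A, transversion), 28 (U/G, transversion), 32 (A/C, transversion), 33 (U/G, transversion).
Of the 10 differences, 1 transition and 9 transversions, so Ti/Tv = 1/9 = 0.111.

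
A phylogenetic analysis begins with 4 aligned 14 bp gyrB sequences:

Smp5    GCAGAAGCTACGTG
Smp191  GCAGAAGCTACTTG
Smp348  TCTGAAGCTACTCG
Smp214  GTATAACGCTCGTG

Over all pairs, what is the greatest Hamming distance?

Pairwise Hamming distances:
  Smp5 vs Smp191: 1
  Smp5 vs Smp348: 4
  Smp5 vs Smp214: 6
  Smp191 vs Smp348: 3
  Smp191 vs Smp214: 7
  Smp348 vs Smp214: 10
The largest is 10, between Smp348 and Smp214.

10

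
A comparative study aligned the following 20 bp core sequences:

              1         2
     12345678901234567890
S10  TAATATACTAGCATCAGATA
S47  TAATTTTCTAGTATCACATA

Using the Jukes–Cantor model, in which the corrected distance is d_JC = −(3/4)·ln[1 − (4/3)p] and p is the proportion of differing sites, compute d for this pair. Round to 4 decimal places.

Differing sites — 5:A/T; 7:A/T; 12:C/T; 17:G/C.
p = 4/20 = 0.200000.
d = −0.75 · ln(1 − (4/3)·0.200000) = −0.75 · ln(0.733333) = −0.75 · (-0.310155) = 0.2326.

0.2326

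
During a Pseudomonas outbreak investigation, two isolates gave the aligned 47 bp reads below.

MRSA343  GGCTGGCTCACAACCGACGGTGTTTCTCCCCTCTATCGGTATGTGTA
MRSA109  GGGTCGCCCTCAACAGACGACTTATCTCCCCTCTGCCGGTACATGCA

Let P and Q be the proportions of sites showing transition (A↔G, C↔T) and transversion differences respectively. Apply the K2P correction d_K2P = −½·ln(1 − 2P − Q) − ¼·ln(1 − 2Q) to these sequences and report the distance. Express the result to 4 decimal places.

0.3893

Mismatches occur at site 3 (C↔G, transversion), site 5 (G↔C, transversion), site 8 (T↔C, transition), site 10 (A↔T, transversion), site 15 (C↔A, transversion), site 20 (G↔A, transition), site 21 (T↔C, transition), site 22 (G↔T, transversion), site 24 (T↔A, transversion), site 35 (A↔G, transition), site 36 (T↔C, transition), site 42 (T↔C, transition), site 43 (G↔A, transition), site 46 (T↔C, transition).
Of the 14 differences, 8 transitions and 6 transversions over 47 sites: P = 8/47 = 0.170213, Q = 6/47 = 0.127660.
d = −0.5·ln(0.531914) − 0.25·ln(0.744680) = −0.5·(-0.631273) − 0.25·(-0.294801) = 0.3893.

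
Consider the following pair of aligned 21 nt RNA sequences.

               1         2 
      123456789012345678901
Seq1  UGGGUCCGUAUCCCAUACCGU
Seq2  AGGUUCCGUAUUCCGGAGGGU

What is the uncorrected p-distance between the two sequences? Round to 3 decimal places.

0.333

Mismatches occur at site 1 (U↔A), site 4 (G↔U), site 12 (C↔U), site 15 (A↔G), site 16 (U↔G), site 18 (C↔G), site 19 (C↔G).
There are 7 differences over 21 sites, so p = 7/21 = 0.333.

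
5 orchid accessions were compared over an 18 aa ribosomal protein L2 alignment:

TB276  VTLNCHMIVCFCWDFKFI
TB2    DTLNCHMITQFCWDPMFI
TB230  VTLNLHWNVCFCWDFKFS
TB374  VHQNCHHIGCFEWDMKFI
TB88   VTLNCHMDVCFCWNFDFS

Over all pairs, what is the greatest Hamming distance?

10

Pairwise Hamming distances:
  TB276 vs TB2: 5
  TB276 vs TB230: 4
  TB276 vs TB374: 6
  TB276 vs TB88: 4
  TB2 vs TB230: 9
  TB2 vs TB374: 9
  TB2 vs TB88: 8
  TB230 vs TB374: 9
  TB230 vs TB88: 5
  TB374 vs TB88: 10
The largest is 10, between TB374 and TB88.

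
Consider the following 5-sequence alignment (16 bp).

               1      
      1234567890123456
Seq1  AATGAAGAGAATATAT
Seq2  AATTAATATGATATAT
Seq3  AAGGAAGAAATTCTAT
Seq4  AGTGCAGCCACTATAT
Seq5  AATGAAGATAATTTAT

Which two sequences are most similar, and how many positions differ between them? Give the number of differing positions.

Pairwise Hamming distances:
  Seq1 vs Seq2: 4
  Seq1 vs Seq3: 4
  Seq1 vs Seq4: 5
  Seq1 vs Seq5: 2
  Seq2 vs Seq3: 7
  Seq2 vs Seq4: 8
  Seq2 vs Seq5: 4
  Seq3 vs Seq4: 7
  Seq3 vs Seq5: 4
  Seq4 vs Seq5: 6
The smallest is 2, between Seq1 and Seq5.

2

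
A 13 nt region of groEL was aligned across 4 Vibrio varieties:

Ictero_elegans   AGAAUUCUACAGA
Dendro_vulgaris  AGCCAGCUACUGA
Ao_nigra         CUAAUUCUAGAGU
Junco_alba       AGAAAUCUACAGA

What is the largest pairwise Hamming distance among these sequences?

Pairwise Hamming distances:
  Ictero_elegans vs Dendro_vulgaris: 5
  Ictero_elegans vs Ao_nigra: 4
  Ictero_elegans vs Junco_alba: 1
  Dendro_vulgaris vs Ao_nigra: 9
  Dendro_vulgaris vs Junco_alba: 4
  Ao_nigra vs Junco_alba: 5
The largest is 9, between Dendro_vulgaris and Ao_nigra.

9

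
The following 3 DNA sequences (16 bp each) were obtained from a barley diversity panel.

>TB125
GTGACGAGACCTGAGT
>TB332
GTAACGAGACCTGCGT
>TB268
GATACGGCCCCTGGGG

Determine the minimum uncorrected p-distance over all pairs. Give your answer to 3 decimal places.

Pairwise Hamming distances:
  TB125 vs TB332: 2
  TB125 vs TB268: 7
  TB332 vs TB268: 7
The smallest is 2 mismatches, between TB125 and TB332; p = 2/16 = 0.125.

0.125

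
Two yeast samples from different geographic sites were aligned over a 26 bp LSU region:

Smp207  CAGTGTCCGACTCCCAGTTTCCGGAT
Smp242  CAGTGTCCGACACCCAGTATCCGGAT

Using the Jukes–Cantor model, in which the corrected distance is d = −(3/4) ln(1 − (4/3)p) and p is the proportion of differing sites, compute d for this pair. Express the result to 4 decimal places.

0.0812

Mismatches occur at site 12 (T↔A), site 19 (T↔A).
p = 2/26 = 0.076923.
d = −0.75 · ln(1 − (4/3)·0.076923) = −0.75 · ln(0.897436) = −0.75 · (-0.108213) = 0.0812.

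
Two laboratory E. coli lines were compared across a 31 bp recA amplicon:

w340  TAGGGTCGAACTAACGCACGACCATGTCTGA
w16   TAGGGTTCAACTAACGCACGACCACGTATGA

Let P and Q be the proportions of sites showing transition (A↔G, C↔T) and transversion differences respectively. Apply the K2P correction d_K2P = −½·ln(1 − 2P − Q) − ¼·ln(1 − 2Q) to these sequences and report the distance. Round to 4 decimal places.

Mismatches occur at site 7 (C/T, transition), site 8 (G/C, transversion), site 25 (T/C, transition), site 28 (C/A, transversion).
Of the 4 differences, 2 transitions and 2 transversions over 31 sites: P = 2/31 = 0.064516, Q = 2/31 = 0.064516.
d = −0.5·ln(0.806452) − 0.25·ln(0.870968) = −0.5·(-0.215111) − 0.25·(-0.138150) = 0.1421.

0.1421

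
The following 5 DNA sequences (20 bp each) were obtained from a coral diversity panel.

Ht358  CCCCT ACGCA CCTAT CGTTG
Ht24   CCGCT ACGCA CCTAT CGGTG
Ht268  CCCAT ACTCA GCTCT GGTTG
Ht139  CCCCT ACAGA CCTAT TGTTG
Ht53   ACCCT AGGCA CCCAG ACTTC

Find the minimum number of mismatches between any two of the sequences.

Pairwise Hamming distances:
  Ht358 vs Ht24: 2
  Ht358 vs Ht268: 5
  Ht358 vs Ht139: 3
  Ht358 vs Ht53: 7
  Ht24 vs Ht268: 7
  Ht24 vs Ht139: 5
  Ht24 vs Ht53: 9
  Ht268 vs Ht139: 6
  Ht268 vs Ht53: 11
  Ht139 vs Ht53: 9
The smallest is 2, between Ht358 and Ht24.

2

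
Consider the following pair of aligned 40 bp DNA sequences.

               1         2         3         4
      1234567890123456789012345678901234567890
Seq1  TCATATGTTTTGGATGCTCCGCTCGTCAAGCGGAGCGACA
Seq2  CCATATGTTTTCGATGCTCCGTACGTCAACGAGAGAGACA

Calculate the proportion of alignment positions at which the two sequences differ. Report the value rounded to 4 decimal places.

0.2000

Differing sites — 1:T/C; 12:G/C; 22:C/T; 23:T/A; 30:G/C; 31:C/G; 32:G/A; 36:C/A.
There are 8 differences over 40 sites, so p = 8/40 = 0.2000.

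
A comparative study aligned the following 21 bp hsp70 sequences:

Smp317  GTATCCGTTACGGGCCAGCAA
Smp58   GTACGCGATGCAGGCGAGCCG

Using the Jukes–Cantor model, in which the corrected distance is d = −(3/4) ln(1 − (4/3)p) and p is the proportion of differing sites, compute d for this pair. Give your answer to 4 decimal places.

Differing sites — 4:T/C; 5:C/G; 8:T/A; 10:A/G; 12:G/A; 16:C/G; 20:A/C; 21:A/G.
p = 8/21 = 0.380952.
d = −0.75 · ln(1 − (4/3)·0.380952) = −0.75 · ln(0.492064) = −0.75 · (-0.709146) = 0.5319.

0.5319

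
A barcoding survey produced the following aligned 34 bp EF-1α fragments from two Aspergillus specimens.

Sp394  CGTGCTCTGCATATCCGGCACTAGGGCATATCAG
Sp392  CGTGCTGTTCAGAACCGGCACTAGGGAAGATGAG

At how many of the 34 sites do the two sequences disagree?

Mismatches occur at site 7 (C/G), site 9 (G/T), site 12 (T/G), site 14 (T/A), site 27 (C/A), site 29 (T/G), site 32 (C/G).
That gives 7 mismatches out of 34 aligned sites, so the Hamming distance is 7.

7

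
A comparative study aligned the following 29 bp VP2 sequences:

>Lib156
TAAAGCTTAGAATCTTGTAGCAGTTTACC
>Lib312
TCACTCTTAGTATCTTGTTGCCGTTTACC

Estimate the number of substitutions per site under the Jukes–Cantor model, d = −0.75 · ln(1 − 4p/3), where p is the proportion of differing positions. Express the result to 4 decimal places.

0.2421

Differing sites — 2:A/C; 4:A/C; 5:G/T; 11:A/T; 19:A/T; 22:A/C.
p = 6/29 = 0.206897.
d = −0.75 · ln(1 − (4/3)·0.206897) = −0.75 · ln(0.724137) = −0.75 · (-0.322775) = 0.2421.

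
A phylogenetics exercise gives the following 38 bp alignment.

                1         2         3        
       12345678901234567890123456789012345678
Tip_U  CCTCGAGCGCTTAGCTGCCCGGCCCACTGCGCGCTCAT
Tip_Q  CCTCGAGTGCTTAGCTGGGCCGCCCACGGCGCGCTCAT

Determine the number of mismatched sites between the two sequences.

Mismatches occur at site 8 (C/T), site 18 (C/G), site 19 (C/G), site 21 (G/C), site 28 (T/G).
That gives 5 mismatches out of 38 aligned sites, so the Hamming distance is 5.

5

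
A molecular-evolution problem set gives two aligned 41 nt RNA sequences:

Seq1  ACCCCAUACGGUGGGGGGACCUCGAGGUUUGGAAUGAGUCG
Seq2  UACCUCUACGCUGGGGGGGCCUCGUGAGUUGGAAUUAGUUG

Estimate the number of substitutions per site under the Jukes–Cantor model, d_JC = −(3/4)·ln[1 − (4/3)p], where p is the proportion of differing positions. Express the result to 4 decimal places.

Mismatches occur at site 1 (A→U), site 2 (C→A), site 5 (C→U), site 6 (A→C), site 11 (G→C), site 19 (A→G), site 25 (A→U), site 27 (G→A), site 28 (U→G), site 36 (G→U), site 40 (C→U).
p = 11/41 = 0.268293.
d = −0.75 · ln(1 − (4/3)·0.268293) = −0.75 · ln(0.642276) = −0.75 · (-0.442737) = 0.3321.

0.3321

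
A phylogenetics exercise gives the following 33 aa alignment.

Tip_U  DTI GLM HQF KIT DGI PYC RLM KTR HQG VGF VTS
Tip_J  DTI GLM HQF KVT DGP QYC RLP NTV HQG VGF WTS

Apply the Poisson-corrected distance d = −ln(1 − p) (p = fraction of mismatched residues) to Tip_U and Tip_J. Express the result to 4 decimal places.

0.2384

The sequences differ at positions 11 (I/V), 15 (I/P), 16 (P/Q), 21 (M/P), 22 (K/N), 24 (R/V), 31 (V/W).
p = 7/33 = 0.212121.
d = −ln(1 − 0.212121) = −ln(0.787879) = 0.2384.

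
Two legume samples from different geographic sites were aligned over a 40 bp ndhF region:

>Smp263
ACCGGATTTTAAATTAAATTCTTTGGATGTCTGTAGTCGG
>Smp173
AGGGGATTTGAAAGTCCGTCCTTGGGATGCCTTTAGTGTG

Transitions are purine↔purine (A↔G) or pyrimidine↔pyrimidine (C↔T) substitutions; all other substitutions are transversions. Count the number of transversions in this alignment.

The sequences differ at positions 2 (C/G, transversion), 3 (C/G, transversion), 10 (T/G, transversion), 14 (T/G, transversion), 16 (A/C, transversion), 17 (A/C, transversion), 18 (A/G, transition), 20 (T/C, transition), 24 (T/G, transversion), 30 (T/C, transition), 33 (G/T, transversion), 38 (C/G, transversion), 39 (G/T, transversion).
Of the 13 differences, 3 transitions and 10 transversions, so the answer is 10.

10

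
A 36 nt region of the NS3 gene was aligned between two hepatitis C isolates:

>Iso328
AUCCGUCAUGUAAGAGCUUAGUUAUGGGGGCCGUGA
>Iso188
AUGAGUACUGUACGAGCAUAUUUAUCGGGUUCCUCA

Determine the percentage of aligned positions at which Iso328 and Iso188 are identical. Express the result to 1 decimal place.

Mismatches occur at site 3 (C/G), site 4 (C/A), site 7 (C/A), site 8 (A/C), site 13 (A/C), site 18 (U/A), site 21 (G/U), site 26 (G/C), site 30 (G/U), site 31 (C/U), site 33 (G/C), site 35 (G/C).
24 of the 36 sites match, so the percent identity is 24/36 × 100 = 66.7%.

66.7%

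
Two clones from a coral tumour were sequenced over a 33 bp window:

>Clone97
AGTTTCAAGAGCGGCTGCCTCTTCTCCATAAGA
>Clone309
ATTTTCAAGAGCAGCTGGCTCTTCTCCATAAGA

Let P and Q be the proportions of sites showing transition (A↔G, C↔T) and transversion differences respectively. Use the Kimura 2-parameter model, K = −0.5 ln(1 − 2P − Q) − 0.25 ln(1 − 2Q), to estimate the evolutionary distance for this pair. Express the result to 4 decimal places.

Differing sites — 2:G/T (Tv); 13:G/A (Ti); 18:C/G (Tv).
Of the 3 differences, 1 transition and 2 transversions over 33 sites: P = 1/33 = 0.030303, Q = 2/33 = 0.060606.
d = −0.5·ln(0.878788) − 0.25·ln(0.878788) = −0.5·(-0.129212) − 0.25·(-0.129212) = 0.0969.

0.0969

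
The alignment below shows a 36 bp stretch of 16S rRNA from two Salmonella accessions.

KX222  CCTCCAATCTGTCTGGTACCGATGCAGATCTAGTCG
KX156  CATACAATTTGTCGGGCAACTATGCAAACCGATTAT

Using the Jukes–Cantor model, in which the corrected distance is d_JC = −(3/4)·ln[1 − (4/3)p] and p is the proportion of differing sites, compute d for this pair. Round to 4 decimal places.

0.4926

Differing sites — 2:C/A; 4:C/A; 9:C/T; 14:T/G; 17:T/C; 19:C/A; 21:G/T; 27:G/A; 29:T/C; 31:T/G; 33:G/T; 35:C/A; 36:G/T.
p = 13/36 = 0.361111.
d = −0.75 · ln(1 − (4/3)·0.361111) = −0.75 · ln(0.518519) = −0.75 · (-0.656779) = 0.4926.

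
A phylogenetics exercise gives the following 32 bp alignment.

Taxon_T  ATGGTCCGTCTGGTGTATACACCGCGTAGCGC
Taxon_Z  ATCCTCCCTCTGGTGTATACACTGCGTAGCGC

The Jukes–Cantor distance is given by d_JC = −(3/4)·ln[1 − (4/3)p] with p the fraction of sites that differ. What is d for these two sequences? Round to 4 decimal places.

0.1367

Differing sites — 3:G/C; 4:G/C; 8:G/C; 23:C/T.
p = 4/32 = 0.125000.
d = −0.75 · ln(1 − (4/3)·0.125000) = −0.75 · ln(0.833333) = −0.75 · (-0.182322) = 0.1367.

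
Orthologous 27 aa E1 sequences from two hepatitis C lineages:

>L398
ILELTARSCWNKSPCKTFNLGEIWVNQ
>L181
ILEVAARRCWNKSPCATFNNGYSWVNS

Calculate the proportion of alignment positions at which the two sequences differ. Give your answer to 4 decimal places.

0.2963

Mismatches occur at site 4 (L/V), site 5 (T/A), site 8 (S/R), site 16 (K/A), site 20 (L/N), site 22 (E/Y), site 23 (I/S), site 27 (Q/S).
There are 8 differences over 27 sites, so p = 8/27 = 0.2963.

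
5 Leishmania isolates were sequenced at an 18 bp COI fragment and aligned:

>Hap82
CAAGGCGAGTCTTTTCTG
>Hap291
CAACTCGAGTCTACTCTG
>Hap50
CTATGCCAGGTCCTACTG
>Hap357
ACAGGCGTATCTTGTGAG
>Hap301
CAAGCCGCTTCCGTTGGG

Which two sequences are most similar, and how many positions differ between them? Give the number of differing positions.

4

Pairwise Hamming distances:
  Hap82 vs Hap291: 4
  Hap82 vs Hap50: 8
  Hap82 vs Hap357: 7
  Hap82 vs Hap301: 7
  Hap291 vs Hap50: 10
  Hap291 vs Hap357: 10
  Hap291 vs Hap301: 9
  Hap50 vs Hap357: 14
  Hap50 vs Hap301: 12
  Hap357 vs Hap301: 9
The smallest is 4, between Hap82 and Hap291.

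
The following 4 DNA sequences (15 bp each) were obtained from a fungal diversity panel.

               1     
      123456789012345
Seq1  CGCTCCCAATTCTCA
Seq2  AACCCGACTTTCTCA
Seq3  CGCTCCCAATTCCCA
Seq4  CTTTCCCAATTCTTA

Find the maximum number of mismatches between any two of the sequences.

Pairwise Hamming distances:
  Seq1 vs Seq2: 7
  Seq1 vs Seq3: 1
  Seq1 vs Seq4: 3
  Seq2 vs Seq3: 8
  Seq2 vs Seq4: 9
  Seq3 vs Seq4: 4
The largest is 9, between Seq2 and Seq4.

9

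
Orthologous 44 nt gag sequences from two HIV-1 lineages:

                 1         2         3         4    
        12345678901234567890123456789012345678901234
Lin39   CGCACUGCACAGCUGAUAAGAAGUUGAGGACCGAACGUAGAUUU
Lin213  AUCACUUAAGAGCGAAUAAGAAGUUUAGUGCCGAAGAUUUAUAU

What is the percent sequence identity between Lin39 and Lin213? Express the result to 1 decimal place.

65.9%

The sequences differ at positions 1 (C/A), 2 (G/U), 7 (G/U), 8 (C/A), 10 (C/G), 14 (U/G), 15 (G/A), 26 (G/U), 29 (G/U), 30 (A/G), 36 (C/G), 37 (G/A), 39 (A/U), 40 (G/U), 43 (U/A).
29 of the 44 sites match, so the percent identity is 29/44 × 100 = 65.9%.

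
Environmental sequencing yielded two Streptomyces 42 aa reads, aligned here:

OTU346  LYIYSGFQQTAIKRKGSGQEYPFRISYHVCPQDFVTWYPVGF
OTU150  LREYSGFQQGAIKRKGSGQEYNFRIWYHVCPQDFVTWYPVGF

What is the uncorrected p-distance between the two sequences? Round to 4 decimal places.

0.1190

The sequences differ at positions 2 (Y/R), 3 (I/E), 10 (T/G), 22 (P/N), 26 (S/W).
There are 5 differences over 42 sites, so p = 5/42 = 0.1190.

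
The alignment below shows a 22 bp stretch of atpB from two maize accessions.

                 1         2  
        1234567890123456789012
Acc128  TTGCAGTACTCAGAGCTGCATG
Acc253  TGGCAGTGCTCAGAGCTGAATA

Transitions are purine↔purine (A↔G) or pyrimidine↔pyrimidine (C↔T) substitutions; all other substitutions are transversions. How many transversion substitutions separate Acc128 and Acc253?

Mismatches occur at site 2 (T→G, transversion), site 8 (A→G, transition), site 19 (C→A, transversion), site 22 (G→A, transition).
Of the 4 differences, 2 transitions and 2 transversions, so the answer is 2.

2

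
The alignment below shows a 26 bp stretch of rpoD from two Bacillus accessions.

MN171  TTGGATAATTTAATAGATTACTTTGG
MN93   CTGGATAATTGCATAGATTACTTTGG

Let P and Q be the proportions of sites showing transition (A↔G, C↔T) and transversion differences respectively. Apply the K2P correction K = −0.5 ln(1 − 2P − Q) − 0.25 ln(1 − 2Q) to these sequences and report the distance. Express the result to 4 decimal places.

0.1253

Differing sites — 1:T/C (Ti); 11:T/G (Tv); 12:A/C (Tv).
Of the 3 differences, 1 transition and 2 transversions over 26 sites: P = 1/26 = 0.038462, Q = 2/26 = 0.076923.
d = −0.5·ln(0.846153) − 0.25·ln(0.846154) = −0.5·(-0.167055) − 0.25·(-0.167054) = 0.1253.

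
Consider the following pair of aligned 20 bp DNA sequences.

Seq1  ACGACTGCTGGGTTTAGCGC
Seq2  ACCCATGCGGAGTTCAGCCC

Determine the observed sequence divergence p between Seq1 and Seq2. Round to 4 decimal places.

The sequences differ at positions 3 (G/C), 4 (A/C), 5 (C/A), 9 (T/G), 11 (G/A), 15 (T/C), 19 (G/C).
There are 7 differences over 20 sites, so p = 7/20 = 0.3500.

0.3500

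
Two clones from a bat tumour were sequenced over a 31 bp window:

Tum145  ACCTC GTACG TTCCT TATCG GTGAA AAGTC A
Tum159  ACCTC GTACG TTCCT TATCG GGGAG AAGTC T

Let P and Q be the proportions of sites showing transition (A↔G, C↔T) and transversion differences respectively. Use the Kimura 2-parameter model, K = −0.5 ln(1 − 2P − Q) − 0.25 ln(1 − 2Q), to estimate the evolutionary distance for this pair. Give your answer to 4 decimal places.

Mismatches occur at site 22 (T↔G, transversion), site 25 (A↔G, transition), site 31 (A↔T, transversion).
Of the 3 differences, 1 transition and 2 transversions over 31 sites: P = 1/31 = 0.032258, Q = 2/31 = 0.064516.
d = −0.5·ln(0.870968) − 0.25·ln(0.870968) = −0.5·(-0.138150) − 0.25·(-0.138150) = 0.1036.

0.1036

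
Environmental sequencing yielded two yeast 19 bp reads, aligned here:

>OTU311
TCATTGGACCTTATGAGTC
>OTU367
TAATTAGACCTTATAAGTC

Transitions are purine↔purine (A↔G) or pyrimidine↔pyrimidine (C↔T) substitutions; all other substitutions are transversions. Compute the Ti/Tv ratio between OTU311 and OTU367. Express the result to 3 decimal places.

Differing sites — 2:C/A (Tv); 6:G/A (Ti); 15:G/A (Ti).
Of the 3 differences, 2 transitions and 1 transversion, so Ti/Tv = 2/1 = 2.000.

2.000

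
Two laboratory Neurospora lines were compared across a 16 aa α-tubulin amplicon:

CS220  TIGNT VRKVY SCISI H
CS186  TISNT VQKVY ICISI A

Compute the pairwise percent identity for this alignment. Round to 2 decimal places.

75.00%

The sequences differ at positions 3 (G/S), 7 (R/Q), 11 (S/I), 16 (H/A).
12 of the 16 sites match, so the percent identity is 12/16 × 100 = 75.00%.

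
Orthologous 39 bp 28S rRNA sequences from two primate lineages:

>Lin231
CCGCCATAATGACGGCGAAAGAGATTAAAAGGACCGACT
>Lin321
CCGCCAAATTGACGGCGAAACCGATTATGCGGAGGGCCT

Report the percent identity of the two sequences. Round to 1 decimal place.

Differing sites — 7:T/A; 9:A/T; 21:G/C; 22:A/C; 28:A/T; 29:A/G; 30:A/C; 34:C/G; 35:C/G; 37:A/C.
29 of the 39 sites match, so the percent identity is 29/39 × 100 = 74.4%.

74.4%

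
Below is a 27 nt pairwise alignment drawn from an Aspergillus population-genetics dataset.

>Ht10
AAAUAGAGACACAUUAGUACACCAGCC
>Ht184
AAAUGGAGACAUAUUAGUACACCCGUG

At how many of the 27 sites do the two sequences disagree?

Mismatches occur at site 5 (A→G), site 12 (C→U), site 24 (A→C), site 26 (C→U), site 27 (C→G).
That gives 5 mismatches out of 27 aligned sites, so the Hamming distance is 5.

5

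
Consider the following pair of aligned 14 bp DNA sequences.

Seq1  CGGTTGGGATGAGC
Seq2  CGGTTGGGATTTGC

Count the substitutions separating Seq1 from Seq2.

The sequences differ at positions 11 (G/T), 12 (A/T).
That gives 2 mismatches out of 14 aligned sites, so the Hamming distance is 2.

2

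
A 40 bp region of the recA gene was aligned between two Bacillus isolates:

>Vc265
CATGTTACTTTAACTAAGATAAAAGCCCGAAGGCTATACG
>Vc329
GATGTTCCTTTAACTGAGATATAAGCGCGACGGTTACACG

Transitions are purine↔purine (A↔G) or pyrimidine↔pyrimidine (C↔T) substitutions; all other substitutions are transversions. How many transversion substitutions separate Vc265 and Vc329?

5

Mismatches occur at site 1 (C↔G, transversion), site 7 (A↔C, transversion), site 16 (A↔G, transition), site 22 (A↔T, transversion), site 27 (C↔G, transversion), site 31 (A↔C, transversion), site 34 (C↔T, transition), site 37 (T↔C, transition).
Of the 8 differences, 3 transitions and 5 transversions, so the answer is 5.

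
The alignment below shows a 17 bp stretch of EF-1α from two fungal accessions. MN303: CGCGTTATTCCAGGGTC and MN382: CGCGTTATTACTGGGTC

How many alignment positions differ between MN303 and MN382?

2

The sequences differ at positions 10 (C/A), 12 (A/T).
That gives 2 mismatches out of 17 aligned sites, so the Hamming distance is 2.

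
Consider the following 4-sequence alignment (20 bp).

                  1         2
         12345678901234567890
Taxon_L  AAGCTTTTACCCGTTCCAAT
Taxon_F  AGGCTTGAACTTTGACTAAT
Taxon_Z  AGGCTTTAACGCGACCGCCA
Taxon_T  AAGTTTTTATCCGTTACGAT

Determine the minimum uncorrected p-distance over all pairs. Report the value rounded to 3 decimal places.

0.200

Pairwise Hamming distances:
  Taxon_L vs Taxon_F: 9
  Taxon_L vs Taxon_Z: 9
  Taxon_L vs Taxon_T: 4
  Taxon_F vs Taxon_Z: 10
  Taxon_F vs Taxon_T: 13
  Taxon_Z vs Taxon_T: 12
The smallest is 4 mismatches, between Taxon_L and Taxon_T; p = 4/20 = 0.200.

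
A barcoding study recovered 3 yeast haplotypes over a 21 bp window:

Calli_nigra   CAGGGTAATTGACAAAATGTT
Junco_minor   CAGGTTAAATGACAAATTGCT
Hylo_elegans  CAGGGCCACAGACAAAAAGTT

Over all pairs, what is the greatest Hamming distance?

Pairwise Hamming distances:
  Calli_nigra vs Junco_minor: 4
  Calli_nigra vs Hylo_elegans: 5
  Junco_minor vs Hylo_elegans: 8
The largest is 8, between Junco_minor and Hylo_elegans.

8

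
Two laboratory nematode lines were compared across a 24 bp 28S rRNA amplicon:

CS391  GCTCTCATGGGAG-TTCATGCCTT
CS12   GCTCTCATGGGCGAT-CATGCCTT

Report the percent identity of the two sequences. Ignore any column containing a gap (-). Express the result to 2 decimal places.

Excluding the 2 gap columns leaves 22 comparable sites.
The sequences differ at position 12 (A/C).
21 of the 22 comparable sites match, so the percent identity is 21/22 × 100 = 95.45%.

95.45%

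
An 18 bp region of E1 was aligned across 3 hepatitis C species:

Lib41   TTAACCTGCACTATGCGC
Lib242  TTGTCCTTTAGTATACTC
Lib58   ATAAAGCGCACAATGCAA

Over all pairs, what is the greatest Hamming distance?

Pairwise Hamming distances:
  Lib41 vs Lib242: 7
  Lib41 vs Lib58: 7
  Lib242 vs Lib58: 13
The largest is 13, between Lib242 and Lib58.

13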